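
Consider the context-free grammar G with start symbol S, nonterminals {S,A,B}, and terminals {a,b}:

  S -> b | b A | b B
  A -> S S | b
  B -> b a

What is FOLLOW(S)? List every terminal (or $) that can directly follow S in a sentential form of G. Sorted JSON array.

Compute FIRST by fixpoint:
round 1:
  A via A→b: +{b}
  B via B→b a: +{b}
  S via S→b: +{b}
  FIRST[S]={b}  FIRST[A]={b}  FIRST[B]={b}
round 2: done
  FIRST[S]={b}  FIRST[A]={b}  FIRST[B]={b}

FOLLOW sets:
FOLLOW(S) := {$}
round 1:
  A→S S: FOLLOW(S) ⊇ FIRST(S) = {b}; new: +{b}
  S→b A: FOLLOW(A) ⊇ FOLLOW(S) ⊇ {$,b}; new: +{$,b}
  S→b B: FOLLOW(B) ⊇ FOLLOW(S) ⊇ {$,b}; new: +{$,b}
  FOLLOW[S]={$,b}  FOLLOW[A]={$,b}  FOLLOW[B]={$,b}
round 2: (stable)
  FOLLOW[S]={$,b}  FOLLOW[A]={$,b}  FOLLOW[B]={$,b}

FOLLOW(S) = ["$", "b"]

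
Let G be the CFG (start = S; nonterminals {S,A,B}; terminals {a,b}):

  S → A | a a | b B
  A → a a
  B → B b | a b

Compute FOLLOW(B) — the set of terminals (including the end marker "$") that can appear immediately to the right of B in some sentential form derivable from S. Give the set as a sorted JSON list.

FIRST sets, iterate to fixpoint:
pass 1:
  A via A→a a: +{a}
  B via B→a b: +{a}
  S via S→A: +{a}
  S via S→b B: +{b}
  FIRST[S]={a,b}  FIRST[A]={a}  FIRST[B]={a}
pass 2: done
  FIRST[S]={a,b}  FIRST[A]={a}  FIRST[B]={a}

Compute FOLLOW by fixpoint:
FOLLOW(S) := {$}
round 1:
  B→B b: FOLLOW(B) ⊇ FIRST(b) = {b}; new: +{b}
  S→A: FOLLOW(A) ⊇ FOLLOW(S) ⊇ {$}; new: +{$}
  S→b B: FOLLOW(B) ⊇ FOLLOW(S) ⊇ {$}; new: +{$}
  S: {$}  A: {$}  B: {$,b}
round 2: (no change)
  S: {$}  A: {$}  B: {$,b}

FOLLOW(B) = ["$", "b"]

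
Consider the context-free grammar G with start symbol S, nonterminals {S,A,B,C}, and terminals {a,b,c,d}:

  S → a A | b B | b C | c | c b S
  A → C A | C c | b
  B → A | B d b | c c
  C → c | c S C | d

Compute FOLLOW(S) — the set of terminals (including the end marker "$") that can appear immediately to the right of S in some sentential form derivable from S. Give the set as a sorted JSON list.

FIRST sets, iterate to fixpoint:
iter 1:
  A via A→b: +{b}
  B via B→A: +{b}
  B via B→c c: +{c}
  C via C→c: +{c}
  C via C→d: +{d}
  S via S→a A: +{a}
  S via S→b B: +{b}
  S via S→c: +{c}
  FIRST(S)={a,b,c}  FIRST(A)={b}  FIRST(B)={b,c}  FIRST(C)={c,d}
iter 2:
  A via A→C A: +{c,d}
  B via B→A: +{d}
  FIRST(S)={a,b,c}  FIRST(A)={b,c,d}  FIRST(B)={b,c,d}  FIRST(C)={c,d}
iter 3: (no change)
  FIRST(S)={a,b,c}  FIRST(A)={b,c,d}  FIRST(B)={b,c,d}  FIRST(C)={c,d}

Compute FOLLOW by fixpoint:
seed FOLLOW(S) with $
[1]
  A→C A: FOLLOW(C) ⊇ FIRST(A) = {b,c,d}; new: +{b,c,d}
  B→B d b: FOLLOW(B) ⊇ FIRST(d) = {d}; new: +{d}
  C→c S C: FOLLOW(S) ⊇ FIRST(C) = {c,d}; new: +{c,d}
  S→a A: FOLLOW(A) ⊇ FOLLOW(S) ⊇ {$,c,d}; new: +{$,c,d}
  S→b B: FOLLOW(B) ⊇ FOLLOW(S) ⊇ {$,c,d}; new: +{$,c}
  S→b C: FOLLOW(C) ⊇ FOLLOW(S) ⊇ {$,c,d}; new: +{$}
  S: {$,c,d}  A: {$,c,d}  B: {$,c,d}  C: {$,b,c,d}
[2] (stable)
  S: {$,c,d}  A: {$,c,d}  B: {$,c,d}  C: {$,b,c,d}

FOLLOW(S) = ["$", "c", "d"]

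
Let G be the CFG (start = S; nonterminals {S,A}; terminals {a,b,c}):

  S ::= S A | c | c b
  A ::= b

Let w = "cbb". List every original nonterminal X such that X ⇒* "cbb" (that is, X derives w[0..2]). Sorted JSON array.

CNF form of G:
  S -> S A | T0 T1 | c
  A -> b
  T0 -> c
  T1 -> b

CYK fill (cells [i..j] with 0 ≤ i ≤ j ≤ 2 only):
  T[0,0] 'c' = {S,T0}  orig:{S}
  T[1,1] 'b' = {A,T1}  orig:{A}
  T[2,2] 'b' = {A,T1}  orig:{A}
  T[0,1] 'cb' = {S}
  T[1,2] 'bb' = ∅
  T[0,2] 'cbb' = {S}

Original NTs in T[0,2] deriving "cbb": ["S"]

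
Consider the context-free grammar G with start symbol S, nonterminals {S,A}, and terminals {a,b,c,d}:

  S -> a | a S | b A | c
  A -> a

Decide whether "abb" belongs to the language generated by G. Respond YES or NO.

CNF form of G:
  S -> T0 S | T1 A | a | c
  A -> a
  T0 -> a
  T1 -> b

Fill CYK table bottom-up:
  T[0,0] 'a' = {A,S,T0}  orig:{A,S}
  T[1,1] 'b' = {T1}  orig:{}
  T[2,2] 'b' = {T1}  orig:{}
  T[0,1] 'ab' = ∅
  T[1,2] 'bb' = ∅
  T[0,2] 'abb' = ∅

S ∉ T[0,2] ⇒ NO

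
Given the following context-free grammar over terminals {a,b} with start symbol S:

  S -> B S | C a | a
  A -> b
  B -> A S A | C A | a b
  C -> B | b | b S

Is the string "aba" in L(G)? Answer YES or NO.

Convert to CNF:
  S -> B S | C T0 | a
  A -> b
  B -> A X2 | C A | T0 T1
  C -> A X3 | C A | T0 T1 | T1 S | b
  T0 -> a
  T1 -> b
  X2 -> S A
  X3 -> S A

Fill CYK table bottom-up:
  cell(0,0) a: {S,T0}  orig:{S}
  cell(1,1) b: {A,C,T1}  orig:{A,C}
  cell(2,2) a: {S,T0}  orig:{S}
  cell(0,1) ab: {B,C,X2,X3}  orig:{B,C}
  cell(1,2) ba: {C,S}
  cell(0,2) aba: {S}

S ∈ T[0,2] ⇒ YES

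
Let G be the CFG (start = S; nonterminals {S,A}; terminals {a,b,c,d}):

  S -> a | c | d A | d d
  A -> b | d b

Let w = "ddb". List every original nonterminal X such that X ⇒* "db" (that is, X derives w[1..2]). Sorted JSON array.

CNF form of G:
  S -> T0 A | T0 T0 | a | c
  A -> T0 T1 | b
  T0 -> d
  T1 -> b

CYK fill (cells [i..j] with 1 ≤ i ≤ j ≤ 2 only):
  T[1,1] 'd' = {T0}  orig:{}
  T[2,2] 'b' = {A,T1}  orig:{A}
  T[1,2] 'db' = {A,S}

Original NTs in T[1,2] deriving "db": ["A", "S"]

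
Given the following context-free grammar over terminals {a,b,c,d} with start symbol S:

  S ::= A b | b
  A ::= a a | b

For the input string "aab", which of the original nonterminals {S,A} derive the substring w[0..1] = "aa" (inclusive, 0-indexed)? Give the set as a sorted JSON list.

CNF form of G:
  S -> A T1 | b
  A -> T0 T0 | b
  T0 -> a
  T1 -> b

CYK fill (cells [i..j] with 0 ≤ i ≤ j ≤ 1 only):
  cell(0,0) a: {T0}  orig:{}
  cell(1,1) a: {T0}  orig:{}
  cell(0,1) aa: {A}

Original NTs in T[0,1] deriving "aa": ["A"]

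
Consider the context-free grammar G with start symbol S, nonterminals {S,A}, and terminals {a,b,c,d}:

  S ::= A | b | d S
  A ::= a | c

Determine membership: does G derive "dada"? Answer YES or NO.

CNF form of G:
  S -> T0 S | a | b | c
  A -> a | c
  T0 -> d

CYK fill:
  [0..0]={T0}  "d"  orig:{}
  [1..1]={A,S}  "a"
  [2..2]={T0}  "d"  orig:{}
  [3..3]={A,S}  "a"
  [0..1]={S}  "da"
  [1..2]=∅  "ad"
  [2..3]={S}  "da"
  [0..2]=∅  "dad"
  [1..3]=∅  "ada"
  [0..3]=∅  "dada"

S ∉ T[0,3] ⇒ NO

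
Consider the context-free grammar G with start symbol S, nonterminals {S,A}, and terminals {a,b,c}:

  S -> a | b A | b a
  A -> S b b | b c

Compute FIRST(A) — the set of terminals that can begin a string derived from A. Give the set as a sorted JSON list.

FIRST iteration:
iter 1:
  A via A→b c: +{b}
  S via S→a: +{a}
  S via S→b A: +{b}
  S: {a,b}  A: {b}
iter 2:
  A via A→S b b: +{a}
  S: {a,b}  A: {a,b}
iter 3: (stable)
  S: {a,b}  A: {a,b}

FIRST(A) = ["a", "b"]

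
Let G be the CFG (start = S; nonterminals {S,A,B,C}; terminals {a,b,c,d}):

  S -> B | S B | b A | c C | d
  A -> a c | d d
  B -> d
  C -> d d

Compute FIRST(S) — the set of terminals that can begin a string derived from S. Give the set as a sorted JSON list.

FIRST sets, iterate to fixpoint:
[1]
  A via A→a c: +{a}
  A via A→d d: +{d}
  B via B→d: +{d}
  C via C→d d: +{d}
  S via S→B: +{d}
  S via S→b A: +{b}
  S via S→c C: +{c}
  S: {b,c,d}  A: {a,d}  B: {d}  C: {d}
[2] done
  S: {b,c,d}  A: {a,d}  B: {d}  C: {d}

FIRST(S) = ["b", "c", "d"]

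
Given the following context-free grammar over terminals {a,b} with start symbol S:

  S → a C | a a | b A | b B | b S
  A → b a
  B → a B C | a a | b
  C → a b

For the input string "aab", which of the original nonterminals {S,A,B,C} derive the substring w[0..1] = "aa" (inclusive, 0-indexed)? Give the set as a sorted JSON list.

CNF form of G:
  S -> T0 A | T0 B | T0 S | T1 C | T1 T1
  A -> T0 T1
  B -> T1 T1 | T1 X2 | b
  C -> T1 T0
  T0 -> b
  T1 -> a
  X2 -> B C

CYK table (by increasing span) (cells [i..j] with 0 ≤ i ≤ j ≤ 1 only):
  cell(0,0) a: {T1}  orig:{}
  cell(1,1) a: {T1}  orig:{}
  cell(0,1) aa: {B,S}

Original NTs in T[0,1] deriving "aa": ["B", "S"]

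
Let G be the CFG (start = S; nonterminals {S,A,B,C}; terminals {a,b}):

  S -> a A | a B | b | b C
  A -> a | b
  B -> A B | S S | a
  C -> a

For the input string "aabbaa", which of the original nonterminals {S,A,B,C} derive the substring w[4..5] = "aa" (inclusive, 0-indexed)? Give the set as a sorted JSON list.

Convert to CNF:
  S -> T0 A | T0 B | T1 C | b
  A -> a | b
  B -> A B | S S | a
  C -> a
  T0 -> a
  T1 -> b

CYK fill, restricted to cells inside w[4..5]:
  [4..4]={A,B,C,T0}  "a"  orig:{A,B,C}
  [5..5]={A,B,C,T0}  "a"  orig:{A,B,C}
  [4..5]={B,S}  "aa"

Original NTs in T[4,5] deriving "aa": ["B", "S"]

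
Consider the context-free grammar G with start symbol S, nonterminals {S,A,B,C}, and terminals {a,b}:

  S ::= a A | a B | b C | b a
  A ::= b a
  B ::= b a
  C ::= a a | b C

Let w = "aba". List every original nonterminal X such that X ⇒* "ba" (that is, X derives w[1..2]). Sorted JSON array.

CNF form of G:
  S -> T0 C | T0 T1 | T1 A | T1 B
  A -> T0 T1
  B -> T0 T1
  C -> T0 C | T1 T1
  T0 -> b
  T1 -> a

Fill CYK table bottom-up — only the sub-triangle for w[1..2]:
  [1..1]={T0}  "b"  orig:{}
  [2..2]={T1}  "a"  orig:{}
  [1..2]={A,B,S}  "ba"

Original NTs in T[1,2] deriving "ba": ["A", "B", "S"]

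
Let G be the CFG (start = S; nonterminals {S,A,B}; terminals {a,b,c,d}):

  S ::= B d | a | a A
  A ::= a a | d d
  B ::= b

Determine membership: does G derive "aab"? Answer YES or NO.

Convert to CNF:
  S -> B T1 | T0 A | a
  A -> T0 T0 | T1 T1
  B -> b
  T0 -> a
  T1 -> d

Fill CYK table bottom-up:
  cell(0,0) a: {S,T0}  orig:{S}
  cell(1,1) a: {S,T0}  orig:{S}
  cell(2,2) b: {B}
  cell(0,1) aa: {A}
  cell(1,2) ab: ∅
  cell(0,2) aab: ∅

S ∉ T[0,2] ⇒ NO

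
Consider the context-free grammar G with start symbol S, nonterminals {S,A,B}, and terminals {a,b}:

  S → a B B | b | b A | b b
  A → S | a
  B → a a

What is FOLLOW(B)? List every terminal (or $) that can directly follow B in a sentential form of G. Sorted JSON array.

FIRST iteration:
round 1:
  A via A→a: +{a}
  B via B→a a: +{a}
  S via S→a B B: +{a}
  S via S→b: +{b}
  FIRST[S]={a,b}  FIRST[A]={a}  FIRST[B]={a}
round 2:
  A via A→S: +{b}
  FIRST[S]={a,b}  FIRST[A]={a,b}  FIRST[B]={a}
round 3: (stable)
  FIRST[S]={a,b}  FIRST[A]={a,b}  FIRST[B]={a}

FOLLOW sets:
seed FOLLOW(S) with $
iter 1:
  S→a B B: FOLLOW(B) ⊇ FIRST(B) = {a}; new: +{a}
  S→a B B: FOLLOW(B) ⊇ FOLLOW(S) ⊇ {$}; new: +{$}
  S→b A: FOLLOW(A) ⊇ FOLLOW(S) ⊇ {$}; new: +{$}
  S: {$}  A: {$}  B: {$,a}
iter 2: — fixpoint
  S: {$}  A: {$}  B: {$,a}

FOLLOW(B) = ["$", "a"]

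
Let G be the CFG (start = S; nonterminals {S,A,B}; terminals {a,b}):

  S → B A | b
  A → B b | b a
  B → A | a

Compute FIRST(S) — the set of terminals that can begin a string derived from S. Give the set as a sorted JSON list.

FIRST sets, iterate to fixpoint:
pass 1:
  A via A→b a: +{b}
  B via B→A: +{b}
  B via B→a: +{a}
  S via S→B A: +{a,b}
  FIRST(S)={a,b}  FIRST(A)={b}  FIRST(B)={a,b}
pass 2:
  A via A→B b: +{a}
  FIRST(S)={a,b}  FIRST(A)={a,b}  FIRST(B)={a,b}
pass 3: — fixpoint
  FIRST(S)={a,b}  FIRST(A)={a,b}  FIRST(B)={a,b}

FIRST(S) = ["a", "b"]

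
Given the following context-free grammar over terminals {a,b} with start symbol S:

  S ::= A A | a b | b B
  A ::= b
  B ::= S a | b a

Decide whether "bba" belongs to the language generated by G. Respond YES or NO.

Convert to CNF:
  S -> A A | T0 T1 | T1 B
  A -> b
  B -> S T0 | T1 T0
  T0 -> a
  T1 -> b

CYK fill:
  T[0,0] 'b' = {A,T1}  orig:{A}
  T[1,1] 'b' = {A,T1}  orig:{A}
  T[2,2] 'a' = {T0}  orig:{}
  T[0,1] 'bb' = {S}
  T[1,2] 'ba' = {B}
  T[0,2] 'bba' = {B,S}

S ∈ T[0,2] ⇒ YES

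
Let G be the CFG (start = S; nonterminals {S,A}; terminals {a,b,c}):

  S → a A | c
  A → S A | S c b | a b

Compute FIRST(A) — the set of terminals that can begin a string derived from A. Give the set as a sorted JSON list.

FIRST sets, iterate to fixpoint:
round 1:
  A via A→a b: +{a}
  S via S→a A: +{a}
  S via S→c: +{c}
  FIRST(S)={a,c}  FIRST(A)={a}
round 2:
  A via A→S A: +{c}
  FIRST(S)={a,c}  FIRST(A)={a,c}
round 3: (stable)
  FIRST(S)={a,c}  FIRST(A)={a,c}

FIRST(A) = ["a", "c"]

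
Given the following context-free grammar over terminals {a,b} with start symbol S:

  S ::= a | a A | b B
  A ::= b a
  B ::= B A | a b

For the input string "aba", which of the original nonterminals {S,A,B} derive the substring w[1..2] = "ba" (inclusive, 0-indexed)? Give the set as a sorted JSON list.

CNF form of G:
  S -> T0 B | T1 A | a
  A -> T0 T1
  B -> B A | T1 T0
  T0 -> b
  T1 -> a

CYK table (by increasing span), restricted to cells inside w[1..2]:
  [1..1]={T0}  "b"  orig:{}
  [2..2]={S,T1}  "a"  orig:{S}
  [1..2]={A}  "ba"

Original NTs in T[1,2] deriving "ba": ["A"]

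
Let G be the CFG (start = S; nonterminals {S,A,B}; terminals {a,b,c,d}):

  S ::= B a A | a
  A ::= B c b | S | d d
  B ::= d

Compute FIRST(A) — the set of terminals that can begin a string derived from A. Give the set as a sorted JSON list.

Compute FIRST by fixpoint:
round 1:
  A via A→d d: +{d}
  B via B→d: +{d}
  S via S→B a A: +{d}
  S via S→a: +{a}
  FIRST[S]={a,d}  FIRST[A]={d}  FIRST[B]={d}
round 2:
  A via A→S: +{a}
  FIRST[S]={a,d}  FIRST[A]={a,d}  FIRST[B]={d}
round 3: — fixpoint
  FIRST[S]={a,d}  FIRST[A]={a,d}  FIRST[B]={d}

FIRST(A) = ["a", "d"]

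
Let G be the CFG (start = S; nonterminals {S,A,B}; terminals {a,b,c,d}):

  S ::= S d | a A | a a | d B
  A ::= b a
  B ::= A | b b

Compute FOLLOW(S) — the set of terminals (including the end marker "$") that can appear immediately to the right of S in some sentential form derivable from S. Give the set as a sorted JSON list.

FIRST sets, iterate to fixpoint:
[1]
  A via A→b a: +{b}
  B via B→A: +{b}
  S via S→a A: +{a}
  S via S→d B: +{d}
  FIRST(S)={a,d}  FIRST(A)={b}  FIRST(B)={b}
[2] (stable)
  FIRST(S)={a,d}  FIRST(A)={b}  FIRST(B)={b}

FOLLOW iteration:
seed FOLLOW(S) with $
round 1:
  S→S d: FOLLOW(S) ⊇ FIRST(d) = {d}; new: +{d}
  S→a A: FOLLOW(A) ⊇ FOLLOW(S) ⊇ {$,d}; new: +{$,d}
  S→d B: FOLLOW(B) ⊇ FOLLOW(S) ⊇ {$,d}; new: +{$,d}
  FOLLOW[S]={$,d}  FOLLOW[A]={$,d}  FOLLOW[B]={$,d}
round 2: (no change)
  FOLLOW[S]={$,d}  FOLLOW[A]={$,d}  FOLLOW[B]={$,d}

FOLLOW(S) = ["$", "d"]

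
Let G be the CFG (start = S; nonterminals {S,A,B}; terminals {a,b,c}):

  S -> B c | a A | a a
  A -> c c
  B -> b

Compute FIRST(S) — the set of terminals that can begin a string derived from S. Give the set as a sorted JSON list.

Compute FIRST by fixpoint:
pass 1:
  A via A→c c: +{c}
  B via B→b: +{b}
  S via S→B c: +{b}
  S via S→a A: +{a}
  S: {a,b}  A: {c}  B: {b}
pass 2: (no change)
  S: {a,b}  A: {c}  B: {b}

FIRST(S) = ["a", "b"]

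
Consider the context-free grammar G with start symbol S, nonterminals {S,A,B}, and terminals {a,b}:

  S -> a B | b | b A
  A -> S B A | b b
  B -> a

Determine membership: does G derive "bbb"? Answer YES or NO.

Convert to CNF:
  S -> T0 A | T1 B | b
  A -> S X2 | T0 T0
  B -> a
  T0 -> b
  T1 -> a
  X2 -> B A

CYK table (by increasing span):
  cell(0,0) b: {S,T0}  orig:{S}
  cell(1,1) b: {S,T0}  orig:{S}
  cell(2,2) b: {S,T0}  orig:{S}
  cell(0,1) bb: {A}
  cell(1,2) bb: {A}
  cell(0,2) bbb: {S}

S ∈ T[0,2] ⇒ YES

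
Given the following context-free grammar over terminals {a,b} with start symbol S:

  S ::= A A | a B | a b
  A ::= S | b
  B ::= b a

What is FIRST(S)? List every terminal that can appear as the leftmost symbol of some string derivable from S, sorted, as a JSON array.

FIRST sets, iterate to fixpoint:
pass 1:
  A via A→b: +{b}
  B via B→b a: +{b}
  S via S→A A: +{b}
  S via S→a B: +{a}
  FIRST(S)={a,b}  FIRST(A)={b}  FIRST(B)={b}
pass 2:
  A via A→S: +{a}
  FIRST(S)={a,b}  FIRST(A)={a,b}  FIRST(B)={b}
pass 3: (no change)
  FIRST(S)={a,b}  FIRST(A)={a,b}  FIRST(B)={b}

FIRST(S) = ["a", "b"]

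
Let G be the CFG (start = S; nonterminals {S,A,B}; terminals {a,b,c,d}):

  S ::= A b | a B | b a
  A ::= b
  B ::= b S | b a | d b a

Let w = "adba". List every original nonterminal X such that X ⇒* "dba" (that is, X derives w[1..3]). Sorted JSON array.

CNF form of G:
  S -> A T0 | T0 T1 | T1 B
  A -> b
  B -> T0 S | T0 T1 | T2 X3
  T0 -> b
  T1 -> a
  T2 -> d
  X3 -> T0 T1

Fill CYK table bottom-up, restricted to cells inside w[1..3]:
  [1..1]={T2}  "d"  orig:{}
  [2..2]={A,T0}  "b"  orig:{A}
  [3..3]={T1}  "a"  orig:{}
  [1..2]=∅  "db"
  [2..3]={B,S,X3}  "ba"  orig:{B,S}
  [1..3]={B}  "dba"

Original NTs in T[1,3] deriving "dba": ["B"]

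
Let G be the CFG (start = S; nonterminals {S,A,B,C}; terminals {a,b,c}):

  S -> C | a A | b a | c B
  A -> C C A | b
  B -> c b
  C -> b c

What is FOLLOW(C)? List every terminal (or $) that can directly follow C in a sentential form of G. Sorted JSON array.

FIRST sets, iterate to fixpoint:
pass 1:
  A via A→b: +{b}
  B via B→c b: +{c}
  C via C→b c: +{b}
  S via S→C: +{b}
  S via S→a A: +{a}
  S via S→c B: +{c}
  S: {a,b,c}  A: {b}  B: {c}  C: {b}
pass 2: (no change)
  S: {a,b,c}  A: {b}  B: {c}  C: {b}

Compute FOLLOW by fixpoint:
FOLLOW(S) := {$}
iter 1:
  A→C C A: FOLLOW(C) ⊇ FIRST(C) = {b}; new: +{b}
  S→C: FOLLOW(C) ⊇ FOLLOW(S) ⊇ {$}; new: +{$}
  S→a A: FOLLOW(A) ⊇ FOLLOW(S) ⊇ {$}; new: +{$}
  S→c B: FOLLOW(B) ⊇ FOLLOW(S) ⊇ {$}; new: +{$}
  FOLLOW[S]={$}  FOLLOW[A]={$}  FOLLOW[B]={$}  FOLLOW[C]={$,b}
iter 2: done
  FOLLOW[S]={$}  FOLLOW[A]={$}  FOLLOW[B]={$}  FOLLOW[C]={$,b}

FOLLOW(C) = ["$", "b"]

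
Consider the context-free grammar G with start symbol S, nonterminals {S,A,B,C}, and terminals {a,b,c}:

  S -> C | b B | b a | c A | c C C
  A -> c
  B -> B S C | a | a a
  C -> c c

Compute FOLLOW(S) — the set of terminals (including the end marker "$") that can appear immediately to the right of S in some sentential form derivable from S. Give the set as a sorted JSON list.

FIRST sets, iterate to fixpoint:
pass 1:
  A via A→c: +{c}
  B via B→a: +{a}
  C via C→c c: +{c}
  S via S→C: +{c}
  S via S→b B: +{b}
  FIRST[S]={b,c}  FIRST[A]={c}  FIRST[B]={a}  FIRST[C]={c}
pass 2: done
  FIRST[S]={b,c}  FIRST[A]={c}  FIRST[B]={a}  FIRST[C]={c}

FOLLOW sets:
FOLLOW(S) := {$}
pass 1:
  B→B S C: FOLLOW(B) ⊇ FIRST(S) = {b,c}; new: +{b,c}
  B→B S C: FOLLOW(S) ⊇ FIRST(C) = {c}; new: +{c}
  B→B S C: FOLLOW(C) ⊇ FOLLOW(B) ⊇ {b,c}; new: +{b,c}
  S→C: FOLLOW(C) ⊇ FOLLOW(S) ⊇ {$,c}; new: +{$}
  S→b B: FOLLOW(B) ⊇ FOLLOW(S) ⊇ {$,c}; new: +{$}
  S→c A: FOLLOW(A) ⊇ FOLLOW(S) ⊇ {$,c}; new: +{$,c}
  FOLLOW(S)={$,c}  FOLLOW(A)={$,c}  FOLLOW(B)={$,b,c}  FOLLOW(C)={$,b,c}
pass 2: (no change)
  FOLLOW(S)={$,c}  FOLLOW(A)={$,c}  FOLLOW(B)={$,b,c}  FOLLOW(C)={$,b,c}

FOLLOW(S) = ["$", "c"]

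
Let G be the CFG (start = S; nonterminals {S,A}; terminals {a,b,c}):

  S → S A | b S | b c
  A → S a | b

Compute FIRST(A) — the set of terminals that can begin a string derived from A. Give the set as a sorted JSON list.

Compute FIRST by fixpoint:
iter 1:
  A via A→b: +{b}
  S via S→b S: +{b}
  FIRST(S)={b}  FIRST(A)={b}
iter 2: (no change)
  FIRST(S)={b}  FIRST(A)={b}

FIRST(A) = ["b"]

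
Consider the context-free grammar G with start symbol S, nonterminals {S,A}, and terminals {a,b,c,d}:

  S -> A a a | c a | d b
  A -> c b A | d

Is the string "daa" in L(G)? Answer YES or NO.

Convert to CNF:
  S -> A X5 | T0 T2 | T3 T1
  A -> T0 X4 | d
  T0 -> c
  T1 -> b
  T2 -> a
  T3 -> d
  X4 -> T1 A
  X5 -> T2 T2

Fill CYK table bottom-up:
  [0..0]={A,T3}  "d"  orig:{A}
  [1..1]={T2}  "a"  orig:{}
  [2..2]={T2}  "a"  orig:{}
  [0..1]=∅  "da"
  [1..2]={X5}  "aa"  orig:{}
  [0..2]={S}  "daa"

S ∈ T[0,2] ⇒ YES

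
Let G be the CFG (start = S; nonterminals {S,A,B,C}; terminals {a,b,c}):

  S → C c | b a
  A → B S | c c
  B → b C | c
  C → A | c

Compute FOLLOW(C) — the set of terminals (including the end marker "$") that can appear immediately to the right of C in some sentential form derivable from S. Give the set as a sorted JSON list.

FIRST iteration:
iter 1:
  A via A→c c: +{c}
  B via B→b C: +{b}
  B via B→c: +{c}
  C via C→A: +{c}
  S via S→C c: +{c}
  S via S→b a: +{b}
  FIRST[S]={b,c}  FIRST[A]={c}  FIRST[B]={b,c}  FIRST[C]={c}
iter 2:
  A via A→B S: +{b}
  C via C→A: +{b}
  FIRST[S]={b,c}  FIRST[A]={b,c}  FIRST[B]={b,c}  FIRST[C]={b,c}
iter 3: done
  FIRST[S]={b,c}  FIRST[A]={b,c}  FIRST[B]={b,c}  FIRST[C]={b,c}

FOLLOW sets:
seed FOLLOW(S) with $
round 1:
  A→B S: FOLLOW(B) ⊇ FIRST(S) = {b,c}; new: +{b,c}
  B→b C: FOLLOW(C) ⊇ FOLLOW(B) ⊇ {b,c}; new: +{b,c}
  C→A: FOLLOW(A) ⊇ FOLLOW(C) ⊇ {b,c}; new: +{b,c}
  FOLLOW[S]={$}  FOLLOW[A]={b,c}  FOLLOW[B]={b,c}  FOLLOW[C]={b,c}
round 2:
  A→B S: FOLLOW(S) ⊇ FOLLOW(A) ⊇ {b,c}; new: +{b,c}
  FOLLOW[S]={$,b,c}  FOLLOW[A]={b,c}  FOLLOW[B]={b,c}  FOLLOW[C]={b,c}
round 3: (no change)
  FOLLOW[S]={$,b,c}  FOLLOW[A]={b,c}  FOLLOW[B]={b,c}  FOLLOW[C]={b,c}

FOLLOW(C) = ["b", "c"]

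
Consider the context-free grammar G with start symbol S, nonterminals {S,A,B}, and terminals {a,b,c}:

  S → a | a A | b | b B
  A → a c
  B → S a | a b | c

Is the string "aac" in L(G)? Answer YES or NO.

CNF form of G:
  S -> T0 A | T2 B | a | b
  A -> T0 T1
  B -> S T0 | T0 T2 | c
  T0 -> a
  T1 -> c
  T2 -> b

Fill CYK table bottom-up:
  [0..0]={S,T0}  "a"  orig:{S}
  [1..1]={S,T0}  "a"  orig:{S}
  [2..2]={B,T1}  "c"  orig:{B}
  [0..1]={B}  "aa"
  [1..2]={A}  "ac"
  [0..2]={S}  "aac"

S ∈ T[0,2] ⇒ YES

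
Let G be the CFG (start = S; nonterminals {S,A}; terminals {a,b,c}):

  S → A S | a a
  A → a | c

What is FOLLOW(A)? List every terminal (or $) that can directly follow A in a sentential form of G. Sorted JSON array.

FIRST iteration:
round 1:
  A via A→a: +{a}
  A via A→c: +{c}
  S via S→A S: +{a,c}
  FIRST(S)={a,c}  FIRST(A)={a,c}
round 2: (stable)
  FIRST(S)={a,c}  FIRST(A)={a,c}

FOLLOW sets:
FOLLOW(S) := {$}
round 1:
  S→A S: FOLLOW(A) ⊇ FIRST(S) = {a,c}; new: +{a,c}
  FOLLOW(S)={$}  FOLLOW(A)={a,c}
round 2: (no change)
  FOLLOW(S)={$}  FOLLOW(A)={a,c}

FOLLOW(A) = ["a", "c"]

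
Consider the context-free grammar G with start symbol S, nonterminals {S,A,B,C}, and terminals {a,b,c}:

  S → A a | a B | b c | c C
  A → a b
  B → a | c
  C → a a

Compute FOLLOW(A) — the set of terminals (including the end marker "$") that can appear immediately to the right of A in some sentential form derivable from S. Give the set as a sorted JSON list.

FIRST iteration:
iter 1:
  A via A→a b: +{a}
  B via B→a: +{a}
  B via B→c: +{c}
  C via C→a a: +{a}
  S via S→A a: +{a}
  S via S→b c: +{b}
  S via S→c C: +{c}
  FIRST[S]={a,b,c}  FIRST[A]={a}  FIRST[B]={a,c}  FIRST[C]={a}
iter 2: (stable)
  FIRST[S]={a,b,c}  FIRST[A]={a}  FIRST[B]={a,c}  FIRST[C]={a}

FOLLOW sets:
seed FOLLOW(S) with $
[1]
  S→A a: FOLLOW(A) ⊇ FIRST(a) = {a}; new: +{a}
  S→a B: FOLLOW(B) ⊇ FOLLOW(S) ⊇ {$}; new: +{$}
  S→c C: FOLLOW(C) ⊇ FOLLOW(S) ⊇ {$}; new: +{$}
  FOLLOW[S]={$}  FOLLOW[A]={a}  FOLLOW[B]={$}  FOLLOW[C]={$}
[2] (no change)
  FOLLOW[S]={$}  FOLLOW[A]={a}  FOLLOW[B]={$}  FOLLOW[C]={$}

FOLLOW(A) = ["a"]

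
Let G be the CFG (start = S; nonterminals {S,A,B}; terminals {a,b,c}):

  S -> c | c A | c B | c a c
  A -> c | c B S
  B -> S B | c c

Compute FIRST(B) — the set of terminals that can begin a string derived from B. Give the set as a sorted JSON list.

FIRST sets, iterate to fixpoint:
pass 1:
  A via A→c: +{c}
  B via B→c c: +{c}
  S via S→c: +{c}
  FIRST[S]={c}  FIRST[A]={c}  FIRST[B]={c}
pass 2: (no change)
  FIRST[S]={c}  FIRST[A]={c}  FIRST[B]={c}

FIRST(B) = ["c"]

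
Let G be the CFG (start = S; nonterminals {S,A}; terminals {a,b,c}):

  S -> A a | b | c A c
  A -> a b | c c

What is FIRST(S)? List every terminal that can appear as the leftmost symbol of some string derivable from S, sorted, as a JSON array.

FIRST sets, iterate to fixpoint:
round 1:
  A via A→a b: +{a}
  A via A→c c: +{c}
  S via S→A a: +{a,c}
  S via S→b: +{b}
  S: {a,b,c}  A: {a,c}
round 2: (stable)
  S: {a,b,c}  A: {a,c}

FIRST(S) = ["a", "b", "c"]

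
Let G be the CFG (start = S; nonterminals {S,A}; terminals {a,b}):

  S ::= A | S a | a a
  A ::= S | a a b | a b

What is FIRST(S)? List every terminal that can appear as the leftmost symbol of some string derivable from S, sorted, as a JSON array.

FIRST iteration:
round 1:
  A via A→a a b: +{a}
  S via S→A: +{a}
  FIRST[S]={a}  FIRST[A]={a}
round 2: (no change)
  FIRST[S]={a}  FIRST[A]={a}

FIRST(S) = ["a"]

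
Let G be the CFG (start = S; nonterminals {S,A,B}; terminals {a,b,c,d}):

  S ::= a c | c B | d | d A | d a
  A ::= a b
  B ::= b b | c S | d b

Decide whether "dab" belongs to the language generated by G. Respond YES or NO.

CNF form of G:
  S -> T0 T2 | T2 B | T3 A | T3 T0 | d
  A -> T0 T1
  B -> T1 T1 | T2 S | T3 T1
  T0 -> a
  T1 -> b
  T2 -> c
  T3 -> d

CYK fill:
  [0..0]={S,T3}  "d"  orig:{S}
  [1..1]={T0}  "a"  orig:{}
  [2..2]={T1}  "b"  orig:{}
  [0..1]={S}  "da"
  [1..2]={A}  "ab"
  [0..2]={S}  "dab"

S ∈ T[0,2] ⇒ YES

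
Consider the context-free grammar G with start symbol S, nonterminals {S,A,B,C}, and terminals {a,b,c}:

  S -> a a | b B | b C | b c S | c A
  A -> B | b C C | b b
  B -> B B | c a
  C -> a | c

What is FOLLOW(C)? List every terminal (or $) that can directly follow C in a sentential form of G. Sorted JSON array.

FIRST sets, iterate to fixpoint:
iter 1:
  A via A→b C C: +{b}
  B via B→c a: +{c}
  C via C→a: +{a}
  C via C→c: +{c}
  S via S→a a: +{a}
  S via S→b B: +{b}
  S via S→c A: +{c}
  FIRST(S)={a,b,c}  FIRST(A)={b}  FIRST(B)={c}  FIRST(C)={a,c}
iter 2:
  A via A→B: +{c}
  FIRST(S)={a,b,c}  FIRST(A)={b,c}  FIRST(B)={c}  FIRST(C)={a,c}
iter 3: — fixpoint
  FIRST(S)={a,b,c}  FIRST(A)={b,c}  FIRST(B)={c}  FIRST(C)={a,c}

FOLLOW sets:
initialize: $ ∈ FOLLOW(S)
iter 1:
  A→b C C: FOLLOW(C) ⊇ FIRST(C) = {a,c}; new: +{a,c}
  B→B B: FOLLOW(B) ⊇ FIRST(B) = {c}; new: +{c}
  S→b B: FOLLOW(B) ⊇ FOLLOW(S) ⊇ {$}; new: +{$}
  S→b C: FOLLOW(C) ⊇ FOLLOW(S) ⊇ {$}; new: +{$}
  S→c A: FOLLOW(A) ⊇ FOLLOW(S) ⊇ {$}; new: +{$}
  S: {$}  A: {$}  B: {$,c}  C: {$,a,c}
iter 2: (no change)
  S: {$}  A: {$}  B: {$,c}  C: {$,a,c}

FOLLOW(C) = ["$", "a", "c"]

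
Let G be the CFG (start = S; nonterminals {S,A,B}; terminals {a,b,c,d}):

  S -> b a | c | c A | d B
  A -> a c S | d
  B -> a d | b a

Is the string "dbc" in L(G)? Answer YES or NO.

Convert to CNF:
  S -> T1 A | T2 B | T3 T0 | c
  A -> T0 X4 | d
  B -> T0 T2 | T3 T0
  T0 -> a
  T1 -> c
  T2 -> d
  T3 -> b
  X4 -> T1 S

CYK fill:
  T[0,0] 'd' = {A,T2}  orig:{A}
  T[1,1] 'b' = {T3}  orig:{}
  T[2,2] 'c' = {S,T1}  orig:{S}
  T[0,1] 'db' = ∅
  T[1,2] 'bc' = ∅
  T[0,2] 'dbc' = ∅

S ∉ T[0,2] ⇒ NO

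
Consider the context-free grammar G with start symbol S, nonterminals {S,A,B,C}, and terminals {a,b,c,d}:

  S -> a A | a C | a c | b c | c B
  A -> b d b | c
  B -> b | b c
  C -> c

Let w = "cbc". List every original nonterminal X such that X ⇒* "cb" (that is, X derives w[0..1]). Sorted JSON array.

Convert to CNF:
  S -> T0 T2 | T2 B | T3 A | T3 C | T3 T2
  A -> T0 X4 | c
  B -> T0 T2 | b
  C -> c
  T0 -> b
  T1 -> d
  T2 -> c
  T3 -> a
  X4 -> T1 T0

CYK fill (cells [i..j] with 0 ≤ i ≤ j ≤ 1 only):
  [0..0]={A,C,T2}  "c"  orig:{A,C}
  [1..1]={B,T0}  "b"  orig:{B}
  [0..1]={S}  "cb"

Original NTs in T[0,1] deriving "cb": ["S"]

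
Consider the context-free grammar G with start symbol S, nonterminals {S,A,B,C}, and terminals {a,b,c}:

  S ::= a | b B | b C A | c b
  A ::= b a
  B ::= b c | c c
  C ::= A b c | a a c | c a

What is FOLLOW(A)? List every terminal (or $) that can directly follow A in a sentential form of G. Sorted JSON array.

FIRST sets, iterate to fixpoint:
iter 1:
  A via A→b a: +{b}
  B via B→b c: +{b}
  B via B→c c: +{c}
  C via C→A b c: +{b}
  C via C→a a c: +{a}
  C via C→c a: +{c}
  S via S→a: +{a}
  S via S→b B: +{b}
  S via S→c b: +{c}
  S: {a,b,c}  A: {b}  B: {b,c}  C: {a,b,c}
iter 2: (stable)
  S: {a,b,c}  A: {b}  B: {b,c}  C: {a,b,c}

FOLLOW sets:
FOLLOW(S) := {$}
[1]
  C→A b c: FOLLOW(A) ⊇ FIRST(b) = {b}; new: +{b}
  S→b B: FOLLOW(B) ⊇ FOLLOW(S) ⊇ {$}; new: +{$}
  S→b C A: FOLLOW(C) ⊇ FIRST(A) = {b}; new: +{b}
  S→b C A: FOLLOW(A) ⊇ FOLLOW(S) ⊇ {$}; new: +{$}
  FOLLOW(S)={$}  FOLLOW(A)={$,b}  FOLLOW(B)={$}  FOLLOW(C)={b}
[2] (stable)
  FOLLOW(S)={$}  FOLLOW(A)={$,b}  FOLLOW(B)={$}  FOLLOW(C)={b}

FOLLOW(A) = ["$", "b"]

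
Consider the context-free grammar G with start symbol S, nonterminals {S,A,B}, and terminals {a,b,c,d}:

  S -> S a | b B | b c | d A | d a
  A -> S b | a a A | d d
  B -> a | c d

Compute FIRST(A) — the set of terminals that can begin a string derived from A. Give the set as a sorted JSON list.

Compute FIRST by fixpoint:
iter 1:
  A via A→a a A: +{a}
  A via A→d d: +{d}
  B via B→a: +{a}
  B via B→c d: +{c}
  S via S→b B: +{b}
  S via S→d A: +{d}
  S: {b,d}  A: {a,d}  B: {a,c}
iter 2:
  A via A→S b: +{b}
  S: {b,d}  A: {a,b,d}  B: {a,c}
iter 3: (no change)
  S: {b,d}  A: {a,b,d}  B: {a,c}

FIRST(A) = ["a", "b", "d"]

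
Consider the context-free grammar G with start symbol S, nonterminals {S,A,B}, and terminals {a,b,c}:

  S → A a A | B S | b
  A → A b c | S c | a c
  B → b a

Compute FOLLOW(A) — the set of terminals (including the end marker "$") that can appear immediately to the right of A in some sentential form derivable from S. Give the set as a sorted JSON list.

Compute FIRST by fixpoint:
iter 1:
  A via A→a c: +{a}
  B via B→b a: +{b}
  S via S→A a A: +{a}
  S via S→B S: +{b}
  FIRST[S]={a,b}  FIRST[A]={a}  FIRST[B]={b}
iter 2:
  A via A→S c: +{b}
  FIRST[S]={a,b}  FIRST[A]={a,b}  FIRST[B]={b}
iter 3: — fixpoint
  FIRST[S]={a,b}  FIRST[A]={a,b}  FIRST[B]={b}

FOLLOW iteration:
seed FOLLOW(S) with $
iter 1:
  A→A b c: FOLLOW(A) ⊇ FIRST(b) = {b}; new: +{b}
  A→S c: FOLLOW(S) ⊇ FIRST(c) = {c}; new: +{c}
  S→A a A: FOLLOW(A) ⊇ FIRST(a) = {a}; new: +{a}
  S→A a A: FOLLOW(A) ⊇ FOLLOW(S) ⊇ {$,c}; new: +{$,c}
  S→B S: FOLLOW(B) ⊇ FIRST(S) = {a,b}; new: +{a,b}
  FOLLOW(S)={$,c}  FOLLOW(A)={$,a,b,c}  FOLLOW(B)={a,b}
iter 2: done
  FOLLOW(S)={$,c}  FOLLOW(A)={$,a,b,c}  FOLLOW(B)={a,b}

FOLLOW(A) = ["$", "a", "b", "c"]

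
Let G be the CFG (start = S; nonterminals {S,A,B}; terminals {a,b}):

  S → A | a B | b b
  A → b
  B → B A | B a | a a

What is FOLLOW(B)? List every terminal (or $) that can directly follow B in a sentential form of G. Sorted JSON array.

FIRST sets, iterate to fixpoint:
iter 1:
  A via A→b: +{b}
  B via B→a a: +{a}
  S via S→A: +{b}
  S via S→a B: +{a}
  FIRST[S]={a,b}  FIRST[A]={b}  FIRST[B]={a}
iter 2: (stable)
  FIRST[S]={a,b}  FIRST[A]={b}  FIRST[B]={a}

Compute FOLLOW by fixpoint:
FOLLOW(S) := {$}
[1]
  B→B A: FOLLOW(B) ⊇ FIRST(A) = {b}; new: +{b}
  B→B A: FOLLOW(A) ⊇ FOLLOW(B) ⊇ {b}; new: +{b}
  B→B a: FOLLOW(B) ⊇ FIRST(a) = {a}; new: +{a}
  S→A: FOLLOW(A) ⊇ FOLLOW(S) ⊇ {$}; new: +{$}
  S→a B: FOLLOW(B) ⊇ FOLLOW(S) ⊇ {$}; new: +{$}
  FOLLOW[S]={$}  FOLLOW[A]={$,b}  FOLLOW[B]={$,a,b}
[2]
  B→B A: FOLLOW(A) ⊇ FOLLOW(B) ⊇ {$,a,b}; new: +{a}
  FOLLOW[S]={$}  FOLLOW[A]={$,a,b}  FOLLOW[B]={$,a,b}
[3] done
  FOLLOW[S]={$}  FOLLOW[A]={$,a,b}  FOLLOW[B]={$,a,b}

FOLLOW(B) = ["$", "a", "b"]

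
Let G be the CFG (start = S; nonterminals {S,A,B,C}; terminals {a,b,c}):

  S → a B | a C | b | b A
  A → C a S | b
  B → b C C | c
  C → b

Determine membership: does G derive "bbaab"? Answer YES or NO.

CNF form of G:
  S -> T0 B | T0 C | T1 A | b
  A -> C X2 | b
  B -> T1 X3 | c
  C -> b
  T0 -> a
  T1 -> b
  X2 -> T0 S
  X3 -> C C

CYK fill:
  [0..0]={A,C,S,T1}  "b"  orig:{A,C,S}
  [1..1]={A,C,S,T1}  "b"  orig:{A,C,S}
  [2..2]={T0}  "a"  orig:{}
  [3..3]={T0}  "a"  orig:{}
  [4..4]={A,C,S,T1}  "b"  orig:{A,C,S}
  [0..1]={S,X3}  "bb"  orig:{S}
  [1..2]=∅  "ba"
  [2..3]=∅  "aa"
  [3..4]={S,X2}  "ab"  orig:{S}
  [0..2]=∅  "bba"
  [1..3]=∅  "baa"
  [2..4]={X2}  "aab"  orig:{}
  [0..3]=∅  "bbaa"
  [1..4]={A}  "baab"
  [0..4]={S}  "bbaab"

S ∈ T[0,4] ⇒ YES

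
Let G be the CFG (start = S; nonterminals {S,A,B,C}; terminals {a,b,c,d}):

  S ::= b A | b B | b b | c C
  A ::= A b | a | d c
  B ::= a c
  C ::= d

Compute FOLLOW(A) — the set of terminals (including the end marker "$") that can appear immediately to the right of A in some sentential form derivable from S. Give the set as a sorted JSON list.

FIRST sets, iterate to fixpoint:
[1]
  A via A→a: +{a}
  A via A→d c: +{d}
  B via B→a c: +{a}
  C via C→d: +{d}
  S via S→b A: +{b}
  S via S→c C: +{c}
  S: {b,c}  A: {a,d}  B: {a}  C: {d}
[2] done
  S: {b,c}  A: {a,d}  B: {a}  C: {d}

Compute FOLLOW by fixpoint:
FOLLOW(S) := {$}
iter 1:
  A→A b: FOLLOW(A) ⊇ FIRST(b) = {b}; new: +{b}
  S→b A: FOLLOW(A) ⊇ FOLLOW(S) ⊇ {$}; new: +{$}
  S→b B: FOLLOW(B) ⊇ FOLLOW(S) ⊇ {$}; new: +{$}
  S→c C: FOLLOW(C) ⊇ FOLLOW(S) ⊇ {$}; new: +{$}
  FOLLOW[S]={$}  FOLLOW[A]={$,b}  FOLLOW[B]={$}  FOLLOW[C]={$}
iter 2: — fixpoint
  FOLLOW[S]={$}  FOLLOW[A]={$,b}  FOLLOW[B]={$}  FOLLOW[C]={$}

FOLLOW(A) = ["$", "b"]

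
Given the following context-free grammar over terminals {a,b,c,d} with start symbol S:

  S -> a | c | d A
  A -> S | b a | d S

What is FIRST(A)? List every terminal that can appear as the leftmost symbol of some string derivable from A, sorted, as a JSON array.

Compute FIRST by fixpoint:
[1]
  A via A→b a: +{b}
  A via A→d S: +{d}
  S via S→a: +{a}
  S via S→c: +{c}
  S via S→d A: +{d}
  FIRST(S)={a,c,d}  FIRST(A)={b,d}
[2]
  A via A→S: +{a,c}
  FIRST(S)={a,c,d}  FIRST(A)={a,b,c,d}
[3] — fixpoint
  FIRST(S)={a,c,d}  FIRST(A)={a,b,c,d}

FIRST(A) = ["a", "b", "c", "d"]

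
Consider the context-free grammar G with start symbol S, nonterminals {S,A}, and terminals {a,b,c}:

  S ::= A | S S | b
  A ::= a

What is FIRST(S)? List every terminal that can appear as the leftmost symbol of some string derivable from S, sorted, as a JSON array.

Compute FIRST by fixpoint:
pass 1:
  A via A→a: +{a}
  S via S→A: +{a}
  S via S→b: +{b}
  FIRST(S)={a,b}  FIRST(A)={a}
pass 2: done
  FIRST(S)={a,b}  FIRST(A)={a}

FIRST(S) = ["a", "b"]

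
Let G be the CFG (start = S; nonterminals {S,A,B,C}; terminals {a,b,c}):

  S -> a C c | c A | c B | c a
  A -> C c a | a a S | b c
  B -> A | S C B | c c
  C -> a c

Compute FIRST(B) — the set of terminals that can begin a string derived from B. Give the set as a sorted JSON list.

FIRST iteration:
pass 1:
  A via A→a a S: +{a}
  A via A→b c: +{b}
  B via B→A: +{a,b}
  B via B→c c: +{c}
  C via C→a c: +{a}
  S via S→a C c: +{a}
  S via S→c A: +{c}
  FIRST[S]={a,c}  FIRST[A]={a,b}  FIRST[B]={a,b,c}  FIRST[C]={a}
pass 2: done
  FIRST[S]={a,c}  FIRST[A]={a,b}  FIRST[B]={a,b,c}  FIRST[C]={a}

FIRST(B) = ["a", "b", "c"]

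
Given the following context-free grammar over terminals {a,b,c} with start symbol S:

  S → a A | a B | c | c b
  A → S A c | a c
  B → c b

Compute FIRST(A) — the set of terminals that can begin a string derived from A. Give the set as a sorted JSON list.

FIRST iteration:
iter 1:
  A via A→a c: +{a}
  B via B→c b: +{c}
  S via S→a A: +{a}
  S via S→c: +{c}
  S: {a,c}  A: {a}  B: {c}
iter 2:
  A via A→S A c: +{c}
  S: {a,c}  A: {a,c}  B: {c}
iter 3: (no change)
  S: {a,c}  A: {a,c}  B: {c}

FIRST(A) = ["a", "c"]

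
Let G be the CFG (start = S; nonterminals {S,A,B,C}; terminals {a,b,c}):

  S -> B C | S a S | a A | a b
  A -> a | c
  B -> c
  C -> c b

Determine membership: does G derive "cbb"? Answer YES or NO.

Convert to CNF:
  S -> B C | S X3 | T2 A | T2 T1
  A -> a | c
  B -> c
  C -> T0 T1
  T0 -> c
  T1 -> b
  T2 -> a
  X3 -> T2 S

CYK fill:
  T[0,0] 'c' = {A,B,T0}  orig:{A,B}
  T[1,1] 'b' = {T1}  orig:{}
  T[2,2] 'b' = {T1}  orig:{}
  T[0,1] 'cb' = {C}
  T[1,2] 'bb' = ∅
  T[0,2] 'cbb' = ∅

S ∉ T[0,2] ⇒ NO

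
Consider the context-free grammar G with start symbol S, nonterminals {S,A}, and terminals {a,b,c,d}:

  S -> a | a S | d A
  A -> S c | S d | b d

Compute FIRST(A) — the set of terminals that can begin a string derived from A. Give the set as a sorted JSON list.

FIRST sets, iterate to fixpoint:
iter 1:
  A via A→b d: +{b}
  S via S→a: +{a}
  S via S→d A: +{d}
  S: {a,d}  A: {b}
iter 2:
  A via A→S c: +{a,d}
  S: {a,d}  A: {a,b,d}
iter 3: (no change)
  S: {a,d}  A: {a,b,d}

FIRST(A) = ["a", "b", "d"]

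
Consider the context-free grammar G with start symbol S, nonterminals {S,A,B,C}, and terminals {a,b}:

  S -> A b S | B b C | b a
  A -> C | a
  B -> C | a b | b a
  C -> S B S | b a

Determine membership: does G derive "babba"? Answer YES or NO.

Convert to CNF:
  S -> A X5 | B X6 | T0 T1
  A -> S X2 | T0 T1 | a
  B -> S X3 | T0 T1 | T1 T0
  C -> S X4 | T0 T1
  T0 -> b
  T1 -> a
  X2 -> B S
  X3 -> B S
  X4 -> B S
  X5 -> T0 S
  X6 -> T0 C

CYK table (by increasing span):
  cell(0,0) b: {T0}  orig:{}
  cell(1,1) a: {A,T1}  orig:{A}
  cell(2,2) b: {T0}  orig:{}
  cell(3,3) b: {T0}  orig:{}
  cell(4,4) a: {A,T1}  orig:{A}
  cell(0,1) ba: {A,B,C,S}
  cell(1,2) ab: {B}
  cell(2,3) bb: ∅
  cell(3,4) ba: {A,B,C,S}
  cell(0,2) bab: ∅
  cell(1,3) abb: ∅
  cell(2,4) bba: {X5,X6}  orig:{}
  cell(0,3) babb: ∅
  cell(1,4) abba: {S,X2,X3,X4}  orig:{S}
  cell(0,4) babba: {S,X5}  orig:{S}

S ∈ T[0,4] ⇒ YES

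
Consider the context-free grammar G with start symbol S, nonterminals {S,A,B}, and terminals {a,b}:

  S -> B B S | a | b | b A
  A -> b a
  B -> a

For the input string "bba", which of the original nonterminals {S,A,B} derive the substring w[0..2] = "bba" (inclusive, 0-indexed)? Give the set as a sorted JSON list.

CNF form of G:
  S -> B X2 | T0 A | a | b
  A -> T0 T1
  B -> a
  T0 -> b
  T1 -> a
  X2 -> B S

Fill CYK table bottom-up, restricted to cells inside w[0..2]:
  [0..0]={S,T0}  "b"  orig:{S}
  [1..1]={S,T0}  "b"  orig:{S}
  [2..2]={B,S,T1}  "a"  orig:{B,S}
  [0..1]=∅  "bb"
  [1..2]={A}  "ba"
  [0..2]={S}  "bba"

Original NTs in T[0,2] deriving "bba": ["S"]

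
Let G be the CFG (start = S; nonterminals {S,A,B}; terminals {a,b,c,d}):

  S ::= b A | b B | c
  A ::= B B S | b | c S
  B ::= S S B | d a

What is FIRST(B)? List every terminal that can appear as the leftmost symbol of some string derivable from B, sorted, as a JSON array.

FIRST iteration:
round 1:
  A via A→b: +{b}
  A via A→c S: +{c}
  B via B→d a: +{d}
  S via S→b A: +{b}
  S via S→c: +{c}
  FIRST[S]={b,c}  FIRST[A]={b,c}  FIRST[B]={d}
round 2:
  A via A→B B S: +{d}
  B via B→S S B: +{b,c}
  FIRST[S]={b,c}  FIRST[A]={b,c,d}  FIRST[B]={b,c,d}
round 3: (stable)
  FIRST[S]={b,c}  FIRST[A]={b,c,d}  FIRST[B]={b,c,d}

FIRST(B) = ["b", "c", "d"]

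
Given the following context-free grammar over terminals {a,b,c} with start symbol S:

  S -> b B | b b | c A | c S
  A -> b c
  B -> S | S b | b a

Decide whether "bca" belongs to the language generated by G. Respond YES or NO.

Convert to CNF:
  S -> T0 B | T0 T0 | T1 A | T1 S
  A -> T0 T1
  B -> S T0 | T0 B | T0 T0 | T0 T2 | T1 A | T1 S
  T0 -> b
  T1 -> c
  T2 -> a

CYK fill:
  T[0,0] 'b' = {T0}  orig:{}
  T[1,1] 'c' = {T1}  orig:{}
  T[2,2] 'a' = {T2}  orig:{}
  T[0,1] 'bc' = {A}
  T[1,2] 'ca' = ∅
  T[0,2] 'bca' = ∅

S ∉ T[0,2] ⇒ NO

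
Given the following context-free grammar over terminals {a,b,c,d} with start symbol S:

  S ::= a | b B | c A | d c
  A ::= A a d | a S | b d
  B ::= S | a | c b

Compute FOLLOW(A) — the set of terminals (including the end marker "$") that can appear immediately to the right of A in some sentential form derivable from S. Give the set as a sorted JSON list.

Compute FIRST by fixpoint:
iter 1:
  A via A→a S: +{a}
  A via A→b d: +{b}
  B via B→a: +{a}
  B via B→c b: +{c}
  S via S→a: +{a}
  S via S→b B: +{b}
  S via S→c A: +{c}
  S via S→d c: +{d}
  FIRST[S]={a,b,c,d}  FIRST[A]={a,b}  FIRST[B]={a,c}
iter 2:
  B via B→S: +{b,d}
  FIRST[S]={a,b,c,d}  FIRST[A]={a,b}  FIRST[B]={a,b,c,d}
iter 3: — fixpoint
  FIRST[S]={a,b,c,d}  FIRST[A]={a,b}  FIRST[B]={a,b,c,d}

FOLLOW sets:
FOLLOW(S) := {$}
pass 1:
  A→A a d: FOLLOW(A) ⊇ FIRST(a) = {a}; new: +{a}
  A→a S: FOLLOW(S) ⊇ FOLLOW(A) ⊇ {a}; new: +{a}
  S→b B: FOLLOW(B) ⊇ FOLLOW(S) ⊇ {$,a}; new: +{$,a}
  S→c A: FOLLOW(A) ⊇ FOLLOW(S) ⊇ {$,a}; new: +{$}
  FOLLOW[S]={$,a}  FOLLOW[A]={$,a}  FOLLOW[B]={$,a}
pass 2: done
  FOLLOW[S]={$,a}  FOLLOW[A]={$,a}  FOLLOW[B]={$,a}

FOLLOW(A) = ["$", "a"]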